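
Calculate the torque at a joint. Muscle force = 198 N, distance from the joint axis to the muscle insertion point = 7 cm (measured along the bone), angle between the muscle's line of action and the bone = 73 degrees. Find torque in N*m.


Torque = F * d * sin(theta)   (moment arm = d*sin(theta))
d = 7 cm = 0.07 m
Torque = 198 * 0.07 * sin(73)
Torque = 13.25 N*m


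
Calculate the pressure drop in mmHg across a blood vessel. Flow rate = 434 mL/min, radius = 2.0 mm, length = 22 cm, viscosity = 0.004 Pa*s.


dP = 8*mu*L*Q / (pi*r^4)
Q = 434 mL/min = 7.23333e-06 m^3/s
dP = 1013.07 Pa = 1013.07 / 133.322 mmHg = 7.599 mmHg


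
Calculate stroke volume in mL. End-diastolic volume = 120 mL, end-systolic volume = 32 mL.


SV = EDV - ESV
SV = 120 - 32
SV = 88 mL


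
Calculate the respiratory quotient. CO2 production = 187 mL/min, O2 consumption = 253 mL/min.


RQ = VCO2 / VO2
RQ = 187 / 253
RQ = 0.7391


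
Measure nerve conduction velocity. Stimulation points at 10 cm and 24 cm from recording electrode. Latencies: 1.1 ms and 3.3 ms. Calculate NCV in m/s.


Distance = (24 - 10) / 100 = 0.14 m
dt = (3.3 - 1.1) / 1000 = 0.0022 s
NCV = dist / dt = 63.64 m/s


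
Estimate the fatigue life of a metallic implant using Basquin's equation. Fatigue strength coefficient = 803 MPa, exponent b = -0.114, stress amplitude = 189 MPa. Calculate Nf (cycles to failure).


sigma_a = sigma_f' * (2Nf)^b
2Nf = (sigma_a/sigma_f')^(1/b)
2Nf = (189/803)^(1/-0.114)
2Nf = 324337.92
Nf = 1.622e+05


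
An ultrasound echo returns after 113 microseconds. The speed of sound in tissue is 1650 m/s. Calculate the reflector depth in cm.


depth = c * t / 2
t = 113 us = 1.1300e-04 s
depth = 1650 * 1.1300e-04 / 2
depth = 0.093225 m = 9.3225 cm


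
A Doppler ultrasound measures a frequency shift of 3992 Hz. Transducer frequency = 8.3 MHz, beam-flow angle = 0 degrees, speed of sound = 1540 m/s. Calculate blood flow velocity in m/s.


v = fd * c / (2 * f0 * cos(theta))
v = 3992 * 1540 / (2 * 8.3000e+06 * cos(0))
v = 0.3703 m/s


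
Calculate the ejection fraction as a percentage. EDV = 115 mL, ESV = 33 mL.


SV = EDV - ESV = 115 - 33 = 82 mL
EF = SV/EDV * 100 = 82/115 * 100
EF = 71.3%


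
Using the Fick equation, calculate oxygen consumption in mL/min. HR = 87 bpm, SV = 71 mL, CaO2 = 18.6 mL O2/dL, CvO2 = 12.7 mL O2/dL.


CO = HR*SV = 87*71/1000 = 6.177 L/min
a-v O2 diff = 18.6 - 12.7 = 5.9 mL/dL
VO2 = CO * (CaO2-CvO2) * 10 dL/L
VO2 = 6.177 * 5.9 * 10
VO2 = 364.4 mL/min


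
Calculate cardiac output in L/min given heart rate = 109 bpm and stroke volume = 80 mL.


CO = HR * SV
CO = 109 * 80 / 1000
CO = 8.72 L/min


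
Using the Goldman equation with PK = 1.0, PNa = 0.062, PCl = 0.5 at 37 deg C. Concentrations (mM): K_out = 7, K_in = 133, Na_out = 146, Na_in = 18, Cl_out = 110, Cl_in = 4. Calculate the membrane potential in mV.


Vm = (RT/F)*ln((PK*Ko + PNa*Nao + PCl*Cli)/(PK*Ki + PNa*Nai + PCl*Clo))
Numer = 18.052, Denom = 189.116
Vm = -62.78 mV


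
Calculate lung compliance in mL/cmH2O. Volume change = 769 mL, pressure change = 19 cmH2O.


C = dV / dP
C = 769 / 19
C = 40.47 mL/cmH2O


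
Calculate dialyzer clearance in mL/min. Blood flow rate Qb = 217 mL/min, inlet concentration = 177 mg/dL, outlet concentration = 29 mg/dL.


K = Qb * (Cb_in - Cb_out) / Cb_in
K = 217 * (177 - 29) / 177
K = 181.4 mL/min


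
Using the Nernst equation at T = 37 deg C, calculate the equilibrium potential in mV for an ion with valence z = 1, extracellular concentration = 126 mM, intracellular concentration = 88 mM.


E = (RT/(zF)) * ln(C_out/C_in)
T = 37 + 273.15 = 310.15 K
E = (8.314 * 310.15 / (1 * 96485)) * ln(126/88)
E = 9.593 mV


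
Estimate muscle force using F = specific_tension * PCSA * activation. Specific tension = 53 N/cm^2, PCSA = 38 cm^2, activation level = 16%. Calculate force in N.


F = sigma * PCSA * activation
F = 53 * 38 * 0.16
F = 322.2 N


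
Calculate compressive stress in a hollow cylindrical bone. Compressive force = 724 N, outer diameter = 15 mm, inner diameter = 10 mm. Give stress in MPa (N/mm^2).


A = pi*(r_o^2 - r_i^2)
r_o = 7.5 mm, r_i = 5 mm
A = 98.1748 mm^2
sigma = F/A = 724 / 98.1748
sigma = 7.375 MPa


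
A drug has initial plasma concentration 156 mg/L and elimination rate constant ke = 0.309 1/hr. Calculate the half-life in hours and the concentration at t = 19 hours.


t_half = ln(2) / ke = 0.693147 / 0.309 = 2.243 hr
C(t) = C0 * exp(-ke*t) = 156 * exp(-0.309*19)
C(19) = 0.4399 mg/L


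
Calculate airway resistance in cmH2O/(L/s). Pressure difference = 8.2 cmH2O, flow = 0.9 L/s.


R = dP / flow
R = 8.2 / 0.9
R = 9.111 cmH2O/(L/s)


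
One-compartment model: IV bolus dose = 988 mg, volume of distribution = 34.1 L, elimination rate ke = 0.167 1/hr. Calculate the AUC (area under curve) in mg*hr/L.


C0 = Dose/Vd = 988/34.1 = 28.9736 mg/L
AUC = C0/ke = 28.9736/0.167
AUC = 173.5 mg*hr/L


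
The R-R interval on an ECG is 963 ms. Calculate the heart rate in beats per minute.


HR = 60 / RR_interval(s)
RR = 963 ms = 0.963 s
HR = 60 / 0.963 = 62.31 bpm


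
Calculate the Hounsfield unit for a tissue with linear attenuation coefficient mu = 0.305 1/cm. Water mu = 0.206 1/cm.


HU = ((mu_tissue - mu_water) / mu_water) * 1000
HU = ((0.305 - 0.206) / 0.206) * 1000
HU = 480.6


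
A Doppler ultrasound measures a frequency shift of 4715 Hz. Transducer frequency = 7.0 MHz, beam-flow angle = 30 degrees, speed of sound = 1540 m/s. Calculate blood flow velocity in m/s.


v = fd * c / (2 * f0 * cos(theta))
v = 4715 * 1540 / (2 * 7.0000e+06 * cos(30))
v = 0.5989 m/s


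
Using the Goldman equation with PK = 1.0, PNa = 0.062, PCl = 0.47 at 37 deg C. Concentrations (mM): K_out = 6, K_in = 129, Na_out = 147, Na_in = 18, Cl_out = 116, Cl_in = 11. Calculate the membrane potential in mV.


Vm = (RT/F)*ln((PK*Ko + PNa*Nao + PCl*Cli)/(PK*Ki + PNa*Nai + PCl*Clo))
Numer = 20.284, Denom = 184.636
Vm = -59.02 mV


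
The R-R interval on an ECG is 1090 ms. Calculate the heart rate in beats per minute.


HR = 60 / RR_interval(s)
RR = 1090 ms = 1.09 s
HR = 60 / 1.09 = 55.05 bpm


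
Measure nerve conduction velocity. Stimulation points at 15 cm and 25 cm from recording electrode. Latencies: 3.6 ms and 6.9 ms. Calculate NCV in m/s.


Distance = (25 - 15) / 100 = 0.1 m
dt = (6.9 - 3.6) / 1000 = 0.0033 s
NCV = dist / dt = 30.3 m/s


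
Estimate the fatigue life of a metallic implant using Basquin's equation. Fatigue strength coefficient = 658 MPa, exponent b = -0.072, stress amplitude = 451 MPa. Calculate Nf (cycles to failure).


sigma_a = sigma_f' * (2Nf)^b
2Nf = (sigma_a/sigma_f')^(1/b)
2Nf = (451/658)^(1/-0.072)
2Nf = 189.873
Nf = 94.94


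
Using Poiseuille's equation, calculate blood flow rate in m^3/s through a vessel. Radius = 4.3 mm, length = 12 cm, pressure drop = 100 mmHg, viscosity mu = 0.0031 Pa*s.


Q = pi*r^4*dP / (8*mu*L)
r = 0.0043 m, L = 0.12 m
dP = 100 mmHg = 13332.2 Pa
Q = 0.004812 m^3/s


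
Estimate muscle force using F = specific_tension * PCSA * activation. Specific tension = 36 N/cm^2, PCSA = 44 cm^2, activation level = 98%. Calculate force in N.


F = sigma * PCSA * activation
F = 36 * 44 * 0.98
F = 1552 N


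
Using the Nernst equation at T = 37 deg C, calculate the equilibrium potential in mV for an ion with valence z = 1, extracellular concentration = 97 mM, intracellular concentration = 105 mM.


E = (RT/(zF)) * ln(C_out/C_in)
T = 37 + 273.15 = 310.15 K
E = (8.314 * 310.15 / (1 * 96485)) * ln(97/105)
E = -2.118 mV


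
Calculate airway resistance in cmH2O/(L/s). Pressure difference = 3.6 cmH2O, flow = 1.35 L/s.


R = dP / flow
R = 3.6 / 1.35
R = 2.667 cmH2O/(L/s)


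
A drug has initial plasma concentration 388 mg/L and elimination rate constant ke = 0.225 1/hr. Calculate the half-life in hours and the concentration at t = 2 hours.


t_half = ln(2) / ke = 0.693147 / 0.225 = 3.081 hr
C(t) = C0 * exp(-ke*t) = 388 * exp(-0.225*2)
C(2) = 247.4 mg/L


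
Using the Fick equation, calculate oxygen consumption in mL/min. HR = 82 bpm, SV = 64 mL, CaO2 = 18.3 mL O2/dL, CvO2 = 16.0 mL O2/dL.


CO = HR*SV = 82*64/1000 = 5.248 L/min
a-v O2 diff = 18.3 - 16.0 = 2.3 mL/dL
VO2 = CO * (CaO2-CvO2) * 10 dL/L
VO2 = 5.248 * 2.3 * 10
VO2 = 120.7 mL/min


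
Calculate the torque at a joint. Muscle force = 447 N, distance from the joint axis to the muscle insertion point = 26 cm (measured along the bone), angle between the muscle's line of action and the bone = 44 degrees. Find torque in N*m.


Torque = F * d * sin(theta)   (moment arm = d*sin(theta))
d = 26 cm = 0.26 m
Torque = 447 * 0.26 * sin(44)
Torque = 80.73 N*m


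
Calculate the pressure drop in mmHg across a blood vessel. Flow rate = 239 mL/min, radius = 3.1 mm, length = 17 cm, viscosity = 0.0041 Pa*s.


dP = 8*mu*L*Q / (pi*r^4)
Q = 239 mL/min = 3.98333e-06 m^3/s
dP = 76.5548 Pa = 76.5548 / 133.322 mmHg = 0.5742 mmHg


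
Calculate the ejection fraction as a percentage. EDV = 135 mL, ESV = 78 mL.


SV = EDV - ESV = 135 - 78 = 57 mL
EF = SV/EDV * 100 = 57/135 * 100
EF = 42.22%


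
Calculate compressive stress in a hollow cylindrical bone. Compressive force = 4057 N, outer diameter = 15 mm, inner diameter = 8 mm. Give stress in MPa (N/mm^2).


A = pi*(r_o^2 - r_i^2)
r_o = 7.5 mm, r_i = 4 mm
A = 126.449 mm^2
sigma = F/A = 4057 / 126.449
sigma = 32.08 MPa


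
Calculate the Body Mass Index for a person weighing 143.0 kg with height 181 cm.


BMI = weight / height^2
height = 181 cm = 1.81 m
BMI = 143.0 / 1.81^2
BMI = 43.65 kg/m^2


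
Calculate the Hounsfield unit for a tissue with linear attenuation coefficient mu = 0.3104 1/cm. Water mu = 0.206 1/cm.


HU = ((mu_tissue - mu_water) / mu_water) * 1000
HU = ((0.3104 - 0.206) / 0.206) * 1000
HU = 506.8


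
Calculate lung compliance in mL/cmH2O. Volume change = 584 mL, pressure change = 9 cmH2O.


C = dV / dP
C = 584 / 9
C = 64.89 mL/cmH2O


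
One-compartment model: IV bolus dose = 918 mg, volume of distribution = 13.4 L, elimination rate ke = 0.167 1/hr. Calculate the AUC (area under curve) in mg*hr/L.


C0 = Dose/Vd = 918/13.4 = 68.5075 mg/L
AUC = C0/ke = 68.5075/0.167
AUC = 410.2 mg*hr/L


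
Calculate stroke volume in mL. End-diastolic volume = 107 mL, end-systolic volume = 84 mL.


SV = EDV - ESV
SV = 107 - 84
SV = 23 mL


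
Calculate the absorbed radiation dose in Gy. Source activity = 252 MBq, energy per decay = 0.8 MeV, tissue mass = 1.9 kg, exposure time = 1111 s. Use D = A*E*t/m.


A = 252 MBq = 2.5200e+08 Bq
E = 0.8 MeV = 1.2816e-13 J
D = A*E*t/m = 2.5200e+08*1.2816e-13*1111/1.9
D = 0.01888 Gy


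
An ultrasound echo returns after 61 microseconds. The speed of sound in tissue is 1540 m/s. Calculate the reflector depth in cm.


depth = c * t / 2
t = 61 us = 6.1000e-05 s
depth = 1540 * 6.1000e-05 / 2
depth = 0.04697 m = 4.697 cm


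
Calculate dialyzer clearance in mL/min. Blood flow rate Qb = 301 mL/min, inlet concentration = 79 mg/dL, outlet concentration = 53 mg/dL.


K = Qb * (Cb_in - Cb_out) / Cb_in
K = 301 * (79 - 53) / 79
K = 99.06 mL/min


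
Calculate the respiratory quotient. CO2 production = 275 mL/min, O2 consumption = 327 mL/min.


RQ = VCO2 / VO2
RQ = 275 / 327
RQ = 0.841


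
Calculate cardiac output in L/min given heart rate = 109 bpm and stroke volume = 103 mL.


CO = HR * SV
CO = 109 * 103 / 1000
CO = 11.23 L/min


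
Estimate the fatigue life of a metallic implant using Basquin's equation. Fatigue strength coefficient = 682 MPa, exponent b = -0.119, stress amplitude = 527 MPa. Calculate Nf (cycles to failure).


sigma_a = sigma_f' * (2Nf)^b
2Nf = (sigma_a/sigma_f')^(1/b)
2Nf = (527/682)^(1/-0.119)
2Nf = 8.7288285
Nf = 4.364


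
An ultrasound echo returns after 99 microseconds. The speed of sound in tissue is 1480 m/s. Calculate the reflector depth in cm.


depth = c * t / 2
t = 99 us = 9.9000e-05 s
depth = 1480 * 9.9000e-05 / 2
depth = 0.07326 m = 7.326 cm


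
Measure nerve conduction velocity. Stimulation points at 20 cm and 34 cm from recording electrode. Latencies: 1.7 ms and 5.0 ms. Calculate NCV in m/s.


Distance = (34 - 20) / 100 = 0.14 m
dt = (5.0 - 1.7) / 1000 = 0.0033 s
NCV = dist / dt = 42.42 m/s


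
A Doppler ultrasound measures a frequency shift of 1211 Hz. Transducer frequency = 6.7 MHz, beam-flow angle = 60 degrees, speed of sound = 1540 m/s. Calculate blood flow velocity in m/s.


v = fd * c / (2 * f0 * cos(theta))
v = 1211 * 1540 / (2 * 6.7000e+06 * cos(60))
v = 0.2783 m/s


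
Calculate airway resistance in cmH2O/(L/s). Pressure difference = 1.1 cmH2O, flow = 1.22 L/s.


R = dP / flow
R = 1.1 / 1.22
R = 0.9016 cmH2O/(L/s)


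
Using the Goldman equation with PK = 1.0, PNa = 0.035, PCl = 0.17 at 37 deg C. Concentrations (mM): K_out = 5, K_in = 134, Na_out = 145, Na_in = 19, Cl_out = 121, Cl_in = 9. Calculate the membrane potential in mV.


Vm = (RT/F)*ln((PK*Ko + PNa*Nao + PCl*Cli)/(PK*Ki + PNa*Nai + PCl*Clo))
Numer = 11.605, Denom = 155.235
Vm = -69.31 mV


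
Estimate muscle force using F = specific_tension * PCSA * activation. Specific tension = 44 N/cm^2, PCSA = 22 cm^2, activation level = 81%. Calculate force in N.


F = sigma * PCSA * activation
F = 44 * 22 * 0.81
F = 784.1 N


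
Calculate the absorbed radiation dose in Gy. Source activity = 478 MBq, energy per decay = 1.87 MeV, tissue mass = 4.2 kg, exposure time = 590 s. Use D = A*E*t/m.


A = 478 MBq = 4.7800e+08 Bq
E = 1.87 MeV = 2.99574e-13 J
D = A*E*t/m = 4.7800e+08*2.99574e-13*590/4.2
D = 0.02012 Gy


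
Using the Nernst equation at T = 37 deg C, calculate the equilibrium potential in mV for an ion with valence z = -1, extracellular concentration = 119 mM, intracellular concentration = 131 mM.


E = (RT/(zF)) * ln(C_out/C_in)
T = 37 + 273.15 = 310.15 K
E = (8.314 * 310.15 / (-1 * 96485)) * ln(119/131)
E = 2.568 mV


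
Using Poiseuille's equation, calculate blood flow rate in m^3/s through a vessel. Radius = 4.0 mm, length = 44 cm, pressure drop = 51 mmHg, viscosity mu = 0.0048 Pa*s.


Q = pi*r^4*dP / (8*mu*L)
r = 0.004 m, L = 0.44 m
dP = 51 mmHg = 6799.422 Pa
Q = 3.2365e-04 m^3/s


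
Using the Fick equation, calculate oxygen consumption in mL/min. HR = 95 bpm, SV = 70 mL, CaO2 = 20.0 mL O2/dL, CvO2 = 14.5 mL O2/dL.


CO = HR*SV = 95*70/1000 = 6.65 L/min
a-v O2 diff = 20.0 - 14.5 = 5.5 mL/dL
VO2 = CO * (CaO2-CvO2) * 10 dL/L
VO2 = 6.65 * 5.5 * 10
VO2 = 365.8 mL/min


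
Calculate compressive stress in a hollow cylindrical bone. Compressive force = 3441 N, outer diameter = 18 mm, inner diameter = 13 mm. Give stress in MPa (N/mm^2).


A = pi*(r_o^2 - r_i^2)
r_o = 9 mm, r_i = 6.5 mm
A = 121.737 mm^2
sigma = F/A = 3441 / 121.737
sigma = 28.27 MPa


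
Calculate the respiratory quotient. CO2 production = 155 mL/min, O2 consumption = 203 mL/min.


RQ = VCO2 / VO2
RQ = 155 / 203
RQ = 0.7635


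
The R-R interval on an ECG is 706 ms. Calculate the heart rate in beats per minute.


HR = 60 / RR_interval(s)
RR = 706 ms = 0.706 s
HR = 60 / 0.706 = 84.99 bpm


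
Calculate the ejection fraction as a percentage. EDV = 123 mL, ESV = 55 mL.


SV = EDV - ESV = 123 - 55 = 68 mL
EF = SV/EDV * 100 = 68/123 * 100
EF = 55.28%


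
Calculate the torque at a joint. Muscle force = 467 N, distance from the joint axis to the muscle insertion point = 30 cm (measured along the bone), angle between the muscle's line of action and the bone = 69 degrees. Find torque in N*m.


Torque = F * d * sin(theta)   (moment arm = d*sin(theta))
d = 30 cm = 0.3 m
Torque = 467 * 0.3 * sin(69)
Torque = 130.8 N*m


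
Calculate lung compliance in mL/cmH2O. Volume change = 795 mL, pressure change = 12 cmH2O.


C = dV / dP
C = 795 / 12
C = 66.25 mL/cmH2O


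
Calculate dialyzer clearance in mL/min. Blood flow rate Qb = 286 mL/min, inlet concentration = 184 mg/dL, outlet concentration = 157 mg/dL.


K = Qb * (Cb_in - Cb_out) / Cb_in
K = 286 * (184 - 157) / 184
K = 41.97 mL/min


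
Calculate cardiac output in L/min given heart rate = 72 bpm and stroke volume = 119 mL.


CO = HR * SV
CO = 72 * 119 / 1000
CO = 8.568 L/min


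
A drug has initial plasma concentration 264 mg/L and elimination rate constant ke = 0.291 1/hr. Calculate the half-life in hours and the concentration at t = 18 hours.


t_half = ln(2) / ke = 0.693147 / 0.291 = 2.382 hr
C(t) = C0 * exp(-ke*t) = 264 * exp(-0.291*18)
C(18) = 1.402 mg/L


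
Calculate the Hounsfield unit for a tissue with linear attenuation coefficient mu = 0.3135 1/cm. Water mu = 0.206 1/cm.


HU = ((mu_tissue - mu_water) / mu_water) * 1000
HU = ((0.3135 - 0.206) / 0.206) * 1000
HU = 521.8


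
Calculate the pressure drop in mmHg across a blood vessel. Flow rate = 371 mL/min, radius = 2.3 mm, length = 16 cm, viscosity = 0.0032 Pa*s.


dP = 8*mu*L*Q / (pi*r^4)
Q = 371 mL/min = 6.18333e-06 m^3/s
dP = 288.085 Pa = 288.085 / 133.322 mmHg = 2.161 mmHg


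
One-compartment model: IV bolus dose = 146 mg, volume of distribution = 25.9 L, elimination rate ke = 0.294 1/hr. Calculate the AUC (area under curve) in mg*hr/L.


C0 = Dose/Vd = 146/25.9 = 5.63707 mg/L
AUC = C0/ke = 5.63707/0.294
AUC = 19.17 mg*hr/L


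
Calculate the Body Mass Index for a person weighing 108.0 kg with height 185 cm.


BMI = weight / height^2
height = 185 cm = 1.85 m
BMI = 108.0 / 1.85^2
BMI = 31.56 kg/m^2


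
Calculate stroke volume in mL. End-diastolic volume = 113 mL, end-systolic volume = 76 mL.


SV = EDV - ESV
SV = 113 - 76
SV = 37 mL


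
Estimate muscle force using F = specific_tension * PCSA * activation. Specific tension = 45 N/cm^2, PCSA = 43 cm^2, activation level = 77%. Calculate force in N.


F = sigma * PCSA * activation
F = 45 * 43 * 0.77
F = 1490 N


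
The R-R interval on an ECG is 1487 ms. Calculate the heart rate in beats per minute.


HR = 60 / RR_interval(s)
RR = 1487 ms = 1.487 s
HR = 60 / 1.487 = 40.35 bpm


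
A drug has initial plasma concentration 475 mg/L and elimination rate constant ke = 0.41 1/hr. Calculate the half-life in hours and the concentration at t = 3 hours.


t_half = ln(2) / ke = 0.693147 / 0.41 = 1.691 hr
C(t) = C0 * exp(-ke*t) = 475 * exp(-0.41*3)
C(3) = 138.8 mg/L


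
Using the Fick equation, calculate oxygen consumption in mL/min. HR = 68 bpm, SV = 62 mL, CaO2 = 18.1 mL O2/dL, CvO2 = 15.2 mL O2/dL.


CO = HR*SV = 68*62/1000 = 4.216 L/min
a-v O2 diff = 18.1 - 15.2 = 2.9 mL/dL
VO2 = CO * (CaO2-CvO2) * 10 dL/L
VO2 = 4.216 * 2.9 * 10
VO2 = 122.3 mL/min


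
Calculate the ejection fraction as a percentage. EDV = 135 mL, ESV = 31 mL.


SV = EDV - ESV = 135 - 31 = 104 mL
EF = SV/EDV * 100 = 104/135 * 100
EF = 77.04%


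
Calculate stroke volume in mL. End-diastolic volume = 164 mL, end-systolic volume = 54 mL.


SV = EDV - ESV
SV = 164 - 54
SV = 110 mL


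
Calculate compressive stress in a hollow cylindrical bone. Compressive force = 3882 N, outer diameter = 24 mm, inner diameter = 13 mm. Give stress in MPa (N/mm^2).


A = pi*(r_o^2 - r_i^2)
r_o = 12 mm, r_i = 6.5 mm
A = 319.657 mm^2
sigma = F/A = 3882 / 319.657
sigma = 12.14 MPa


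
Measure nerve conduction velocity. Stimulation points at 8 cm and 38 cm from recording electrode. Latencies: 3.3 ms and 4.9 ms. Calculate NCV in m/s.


Distance = (38 - 8) / 100 = 0.3 m
dt = (4.9 - 3.3) / 1000 = 0.0016 s
NCV = dist / dt = 187.5 m/s


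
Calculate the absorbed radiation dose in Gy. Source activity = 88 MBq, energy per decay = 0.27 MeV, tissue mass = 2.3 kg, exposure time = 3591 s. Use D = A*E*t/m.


A = 88 MBq = 8.8000e+07 Bq
E = 0.27 MeV = 4.3254e-14 J
D = A*E*t/m = 8.8000e+07*4.3254e-14*3591/2.3
D = 0.005943 Gy


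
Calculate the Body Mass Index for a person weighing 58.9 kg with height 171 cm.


BMI = weight / height^2
height = 171 cm = 1.71 m
BMI = 58.9 / 1.71^2
BMI = 20.14 kg/m^2


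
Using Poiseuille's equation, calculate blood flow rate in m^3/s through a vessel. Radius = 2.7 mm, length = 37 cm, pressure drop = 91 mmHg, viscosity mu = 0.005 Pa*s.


Q = pi*r^4*dP / (8*mu*L)
r = 0.0027 m, L = 0.37 m
dP = 91 mmHg = 12132.302 Pa
Q = 1.3686e-04 m^3/s


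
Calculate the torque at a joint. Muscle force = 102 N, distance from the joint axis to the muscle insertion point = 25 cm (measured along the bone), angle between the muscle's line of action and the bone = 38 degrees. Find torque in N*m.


Torque = F * d * sin(theta)   (moment arm = d*sin(theta))
d = 25 cm = 0.25 m
Torque = 102 * 0.25 * sin(38)
Torque = 15.7 N*m


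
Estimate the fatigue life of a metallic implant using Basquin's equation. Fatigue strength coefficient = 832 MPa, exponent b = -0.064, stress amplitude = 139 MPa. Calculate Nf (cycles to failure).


sigma_a = sigma_f' * (2Nf)^b
2Nf = (sigma_a/sigma_f')^(1/b)
2Nf = (139/832)^(1/-0.064)
2Nf = 1.3877803e+12
Nf = 6.9389e+11


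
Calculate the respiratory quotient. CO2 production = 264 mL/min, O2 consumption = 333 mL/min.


RQ = VCO2 / VO2
RQ = 264 / 333
RQ = 0.7928


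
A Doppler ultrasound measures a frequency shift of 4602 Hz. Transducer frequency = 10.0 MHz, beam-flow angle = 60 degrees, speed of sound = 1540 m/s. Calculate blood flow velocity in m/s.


v = fd * c / (2 * f0 * cos(theta))
v = 4602 * 1540 / (2 * 1.0000e+07 * cos(60))
v = 0.7087 m/s


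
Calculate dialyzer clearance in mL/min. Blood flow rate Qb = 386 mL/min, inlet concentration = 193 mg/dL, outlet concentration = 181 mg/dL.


K = Qb * (Cb_in - Cb_out) / Cb_in
K = 386 * (193 - 181) / 193
K = 24 mL/min


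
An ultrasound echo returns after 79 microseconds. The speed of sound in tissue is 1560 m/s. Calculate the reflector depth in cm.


depth = c * t / 2
t = 79 us = 7.9000e-05 s
depth = 1560 * 7.9000e-05 / 2
depth = 0.06162 m = 6.162 cm


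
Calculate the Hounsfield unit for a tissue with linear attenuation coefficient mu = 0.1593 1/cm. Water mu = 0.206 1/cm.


HU = ((mu_tissue - mu_water) / mu_water) * 1000
HU = ((0.1593 - 0.206) / 0.206) * 1000
HU = -226.7


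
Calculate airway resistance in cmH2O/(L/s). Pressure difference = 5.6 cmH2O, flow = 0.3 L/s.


R = dP / flow
R = 5.6 / 0.3
R = 18.67 cmH2O/(L/s)


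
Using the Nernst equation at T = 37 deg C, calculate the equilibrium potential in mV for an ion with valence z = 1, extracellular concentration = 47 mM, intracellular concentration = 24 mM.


E = (RT/(zF)) * ln(C_out/C_in)
T = 37 + 273.15 = 310.15 K
E = (8.314 * 310.15 / (1 * 96485)) * ln(47/24)
E = 17.96 mV


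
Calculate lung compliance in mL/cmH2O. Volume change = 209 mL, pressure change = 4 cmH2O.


C = dV / dP
C = 209 / 4
C = 52.25 mL/cmH2O


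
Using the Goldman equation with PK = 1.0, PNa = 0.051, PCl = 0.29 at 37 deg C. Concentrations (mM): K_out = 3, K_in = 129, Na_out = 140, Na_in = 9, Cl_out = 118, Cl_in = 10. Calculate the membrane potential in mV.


Vm = (RT/F)*ln((PK*Ko + PNa*Nao + PCl*Cli)/(PK*Ki + PNa*Nai + PCl*Clo))
Numer = 13.04, Denom = 163.679
Vm = -67.61 mV


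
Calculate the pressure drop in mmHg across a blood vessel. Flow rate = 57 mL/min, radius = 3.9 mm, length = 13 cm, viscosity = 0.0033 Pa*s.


dP = 8*mu*L*Q / (pi*r^4)
Q = 57 mL/min = 9.5e-07 m^3/s
dP = 4.48603 Pa = 4.48603 / 133.322 mmHg = 0.03365 mmHg


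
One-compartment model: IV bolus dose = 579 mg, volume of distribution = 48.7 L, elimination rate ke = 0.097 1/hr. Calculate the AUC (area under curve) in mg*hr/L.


C0 = Dose/Vd = 579/48.7 = 11.8891 mg/L
AUC = C0/ke = 11.8891/0.097
AUC = 122.6 mg*hr/L


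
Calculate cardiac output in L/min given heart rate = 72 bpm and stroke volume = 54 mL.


CO = HR * SV
CO = 72 * 54 / 1000
CO = 3.888 L/min


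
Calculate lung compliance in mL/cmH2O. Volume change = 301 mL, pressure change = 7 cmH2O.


C = dV / dP
C = 301 / 7
C = 43 mL/cmH2O


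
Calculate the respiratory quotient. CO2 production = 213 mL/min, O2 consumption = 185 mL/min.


RQ = VCO2 / VO2
RQ = 213 / 185
RQ = 1.151


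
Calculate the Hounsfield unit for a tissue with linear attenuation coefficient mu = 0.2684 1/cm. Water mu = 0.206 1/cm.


HU = ((mu_tissue - mu_water) / mu_water) * 1000
HU = ((0.2684 - 0.206) / 0.206) * 1000
HU = 302.9


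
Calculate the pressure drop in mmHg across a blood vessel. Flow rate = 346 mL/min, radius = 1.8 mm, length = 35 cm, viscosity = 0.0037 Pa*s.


dP = 8*mu*L*Q / (pi*r^4)
Q = 346 mL/min = 5.76667e-06 m^3/s
dP = 1811.53 Pa = 1811.53 / 133.322 mmHg = 13.59 mmHg


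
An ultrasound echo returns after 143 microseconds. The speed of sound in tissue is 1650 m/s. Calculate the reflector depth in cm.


depth = c * t / 2
t = 143 us = 1.4300e-04 s
depth = 1650 * 1.4300e-04 / 2
depth = 0.117975 m = 11.7975 cm


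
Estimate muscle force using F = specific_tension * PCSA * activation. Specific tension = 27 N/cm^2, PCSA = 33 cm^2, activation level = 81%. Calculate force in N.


F = sigma * PCSA * activation
F = 27 * 33 * 0.81
F = 721.7 N


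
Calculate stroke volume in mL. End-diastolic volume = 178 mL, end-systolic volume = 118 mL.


SV = EDV - ESV
SV = 178 - 118
SV = 60 mL


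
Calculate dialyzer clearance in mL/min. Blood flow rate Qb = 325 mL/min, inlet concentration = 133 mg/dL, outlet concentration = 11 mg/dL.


K = Qb * (Cb_in - Cb_out) / Cb_in
K = 325 * (133 - 11) / 133
K = 298.1 mL/min


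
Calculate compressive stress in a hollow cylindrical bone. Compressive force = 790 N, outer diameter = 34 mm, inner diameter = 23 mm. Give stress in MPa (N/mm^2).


A = pi*(r_o^2 - r_i^2)
r_o = 17 mm, r_i = 11.5 mm
A = 492.445 mm^2
sigma = F/A = 790 / 492.445
sigma = 1.604 MPa


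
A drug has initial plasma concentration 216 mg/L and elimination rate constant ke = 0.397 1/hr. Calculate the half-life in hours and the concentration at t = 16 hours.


t_half = ln(2) / ke = 0.693147 / 0.397 = 1.746 hr
C(t) = C0 * exp(-ke*t) = 216 * exp(-0.397*16)
C(16) = 0.3765 mg/L


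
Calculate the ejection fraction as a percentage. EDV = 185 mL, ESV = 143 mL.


SV = EDV - ESV = 185 - 143 = 42 mL
EF = SV/EDV * 100 = 42/185 * 100
EF = 22.7%


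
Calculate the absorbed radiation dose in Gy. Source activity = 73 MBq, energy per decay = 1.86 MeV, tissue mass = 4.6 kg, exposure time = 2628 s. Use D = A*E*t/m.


A = 73 MBq = 7.3000e+07 Bq
E = 1.86 MeV = 2.97972e-13 J
D = A*E*t/m = 7.3000e+07*2.97972e-13*2628/4.6
D = 0.01243 Gy


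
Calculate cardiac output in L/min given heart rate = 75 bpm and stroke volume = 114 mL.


CO = HR * SV
CO = 75 * 114 / 1000
CO = 8.55 L/min


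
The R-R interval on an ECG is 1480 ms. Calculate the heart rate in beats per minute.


HR = 60 / RR_interval(s)
RR = 1480 ms = 1.48 s
HR = 60 / 1.48 = 40.54 bpm


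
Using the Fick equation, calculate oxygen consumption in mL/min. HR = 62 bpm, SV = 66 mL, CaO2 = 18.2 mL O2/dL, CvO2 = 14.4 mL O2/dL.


CO = HR*SV = 62*66/1000 = 4.092 L/min
a-v O2 diff = 18.2 - 14.4 = 3.8 mL/dL
VO2 = CO * (CaO2-CvO2) * 10 dL/L
VO2 = 4.092 * 3.8 * 10
VO2 = 155.5 mL/min


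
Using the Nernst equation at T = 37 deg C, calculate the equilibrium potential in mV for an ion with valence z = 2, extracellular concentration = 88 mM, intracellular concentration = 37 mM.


E = (RT/(zF)) * ln(C_out/C_in)
T = 37 + 273.15 = 310.15 K
E = (8.314 * 310.15 / (2 * 96485)) * ln(88/37)
E = 11.58 mV


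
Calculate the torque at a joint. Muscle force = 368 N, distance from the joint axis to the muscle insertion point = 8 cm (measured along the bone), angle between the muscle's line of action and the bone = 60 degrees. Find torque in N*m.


Torque = F * d * sin(theta)   (moment arm = d*sin(theta))
d = 8 cm = 0.08 m
Torque = 368 * 0.08 * sin(60)
Torque = 25.5 N*m


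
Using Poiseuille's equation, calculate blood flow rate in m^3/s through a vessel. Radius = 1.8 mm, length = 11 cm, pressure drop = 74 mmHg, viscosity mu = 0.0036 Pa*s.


Q = pi*r^4*dP / (8*mu*L)
r = 0.0018 m, L = 0.11 m
dP = 74 mmHg = 9865.828 Pa
Q = 1.0270e-04 m^3/s


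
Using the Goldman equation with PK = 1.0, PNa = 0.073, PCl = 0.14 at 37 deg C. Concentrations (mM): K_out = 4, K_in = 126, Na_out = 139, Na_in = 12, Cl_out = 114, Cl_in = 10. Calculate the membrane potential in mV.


Vm = (RT/F)*ln((PK*Ko + PNa*Nao + PCl*Cli)/(PK*Ki + PNa*Nai + PCl*Clo))
Numer = 15.547, Denom = 142.836
Vm = -59.27 mV


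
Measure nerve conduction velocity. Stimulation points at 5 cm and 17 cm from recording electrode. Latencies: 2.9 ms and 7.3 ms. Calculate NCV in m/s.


Distance = (17 - 5) / 100 = 0.12 m
dt = (7.3 - 2.9) / 1000 = 0.0044 s
NCV = dist / dt = 27.27 m/s


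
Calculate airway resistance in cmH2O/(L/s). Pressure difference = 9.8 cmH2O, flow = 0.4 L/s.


R = dP / flow
R = 9.8 / 0.4
R = 24.5 cmH2O/(L/s)


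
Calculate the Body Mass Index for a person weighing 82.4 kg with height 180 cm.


BMI = weight / height^2
height = 180 cm = 1.8 m
BMI = 82.4 / 1.8^2
BMI = 25.43 kg/m^2


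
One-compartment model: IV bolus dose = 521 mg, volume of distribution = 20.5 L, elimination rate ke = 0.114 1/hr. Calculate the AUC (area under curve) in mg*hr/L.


C0 = Dose/Vd = 521/20.5 = 25.4146 mg/L
AUC = C0/ke = 25.4146/0.114
AUC = 222.9 mg*hr/L


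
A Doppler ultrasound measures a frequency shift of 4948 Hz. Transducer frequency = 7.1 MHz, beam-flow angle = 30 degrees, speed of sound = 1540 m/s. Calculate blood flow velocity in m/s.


v = fd * c / (2 * f0 * cos(theta))
v = 4948 * 1540 / (2 * 7.1000e+06 * cos(30))
v = 0.6196 m/s


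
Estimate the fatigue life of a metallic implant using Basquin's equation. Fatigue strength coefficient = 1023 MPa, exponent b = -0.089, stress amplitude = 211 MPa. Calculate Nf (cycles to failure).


sigma_a = sigma_f' * (2Nf)^b
2Nf = (sigma_a/sigma_f')^(1/b)
2Nf = (211/1023)^(1/-0.089)
2Nf = 50500321
Nf = 2.5250e+07


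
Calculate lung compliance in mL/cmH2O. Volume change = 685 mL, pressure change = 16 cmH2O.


C = dV / dP
C = 685 / 16
C = 42.81 mL/cmH2O


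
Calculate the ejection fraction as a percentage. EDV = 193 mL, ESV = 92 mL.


SV = EDV - ESV = 193 - 92 = 101 mL
EF = SV/EDV * 100 = 101/193 * 100
EF = 52.33%


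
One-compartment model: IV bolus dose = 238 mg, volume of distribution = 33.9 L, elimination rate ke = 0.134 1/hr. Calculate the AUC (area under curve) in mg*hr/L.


C0 = Dose/Vd = 238/33.9 = 7.02065 mg/L
AUC = C0/ke = 7.02065/0.134
AUC = 52.39 mg*hr/L


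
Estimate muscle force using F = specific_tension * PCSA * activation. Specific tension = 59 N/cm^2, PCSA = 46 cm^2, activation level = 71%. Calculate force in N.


F = sigma * PCSA * activation
F = 59 * 46 * 0.71
F = 1927 N


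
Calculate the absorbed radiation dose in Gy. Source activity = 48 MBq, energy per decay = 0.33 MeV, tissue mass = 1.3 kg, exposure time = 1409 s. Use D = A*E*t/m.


A = 48 MBq = 4.8000e+07 Bq
E = 0.33 MeV = 5.2866e-14 J
D = A*E*t/m = 4.8000e+07*5.2866e-14*1409/1.3
D = 0.00275 Gy


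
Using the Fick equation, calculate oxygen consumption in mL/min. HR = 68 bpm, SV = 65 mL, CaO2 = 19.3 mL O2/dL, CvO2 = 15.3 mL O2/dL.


CO = HR*SV = 68*65/1000 = 4.42 L/min
a-v O2 diff = 19.3 - 15.3 = 4 mL/dL
VO2 = CO * (CaO2-CvO2) * 10 dL/L
VO2 = 4.42 * 4 * 10
VO2 = 176.8 mL/min


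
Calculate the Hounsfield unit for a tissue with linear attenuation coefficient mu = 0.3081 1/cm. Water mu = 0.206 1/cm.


HU = ((mu_tissue - mu_water) / mu_water) * 1000
HU = ((0.3081 - 0.206) / 0.206) * 1000
HU = 495.6


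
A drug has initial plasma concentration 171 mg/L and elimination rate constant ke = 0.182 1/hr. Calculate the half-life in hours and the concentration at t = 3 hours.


t_half = ln(2) / ke = 0.693147 / 0.182 = 3.808 hr
C(t) = C0 * exp(-ke*t) = 171 * exp(-0.182*3)
C(3) = 99.05 mg/L


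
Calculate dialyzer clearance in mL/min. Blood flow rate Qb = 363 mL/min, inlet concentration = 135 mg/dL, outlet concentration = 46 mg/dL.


K = Qb * (Cb_in - Cb_out) / Cb_in
K = 363 * (135 - 46) / 135
K = 239.3 mL/min


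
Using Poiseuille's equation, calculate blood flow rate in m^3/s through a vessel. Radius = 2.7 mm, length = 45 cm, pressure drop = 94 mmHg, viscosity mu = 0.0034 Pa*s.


Q = pi*r^4*dP / (8*mu*L)
r = 0.0027 m, L = 0.45 m
dP = 94 mmHg = 12532.268 Pa
Q = 1.7094e-04 m^3/s


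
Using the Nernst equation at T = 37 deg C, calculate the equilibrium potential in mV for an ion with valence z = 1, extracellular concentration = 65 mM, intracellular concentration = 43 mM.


E = (RT/(zF)) * ln(C_out/C_in)
T = 37 + 273.15 = 310.15 K
E = (8.314 * 310.15 / (1 * 96485)) * ln(65/43)
E = 11.04 mV


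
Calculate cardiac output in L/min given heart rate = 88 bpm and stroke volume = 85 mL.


CO = HR * SV
CO = 88 * 85 / 1000
CO = 7.48 L/min


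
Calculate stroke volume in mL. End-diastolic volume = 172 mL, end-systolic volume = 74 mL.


SV = EDV - ESV
SV = 172 - 74
SV = 98 mL


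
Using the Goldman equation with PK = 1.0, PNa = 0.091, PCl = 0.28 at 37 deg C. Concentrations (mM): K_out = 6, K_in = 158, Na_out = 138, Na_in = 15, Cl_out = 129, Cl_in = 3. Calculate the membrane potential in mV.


Vm = (RT/F)*ln((PK*Ko + PNa*Nao + PCl*Cli)/(PK*Ki + PNa*Nai + PCl*Clo))
Numer = 19.398, Denom = 195.485
Vm = -61.74 mV


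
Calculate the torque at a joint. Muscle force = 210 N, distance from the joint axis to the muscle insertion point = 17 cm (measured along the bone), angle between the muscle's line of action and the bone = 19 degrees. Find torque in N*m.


Torque = F * d * sin(theta)   (moment arm = d*sin(theta))
d = 17 cm = 0.17 m
Torque = 210 * 0.17 * sin(19)
Torque = 11.62 N*m


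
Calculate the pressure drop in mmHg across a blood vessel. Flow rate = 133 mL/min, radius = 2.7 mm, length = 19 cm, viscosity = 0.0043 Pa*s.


dP = 8*mu*L*Q / (pi*r^4)
Q = 133 mL/min = 2.21667e-06 m^3/s
dP = 86.7777 Pa = 86.7777 / 133.322 mmHg = 0.6509 mmHg


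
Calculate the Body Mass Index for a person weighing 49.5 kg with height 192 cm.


BMI = weight / height^2
height = 192 cm = 1.92 m
BMI = 49.5 / 1.92^2
BMI = 13.43 kg/m^2


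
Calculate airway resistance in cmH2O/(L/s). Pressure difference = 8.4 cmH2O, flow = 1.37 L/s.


R = dP / flow
R = 8.4 / 1.37
R = 6.131 cmH2O/(L/s)


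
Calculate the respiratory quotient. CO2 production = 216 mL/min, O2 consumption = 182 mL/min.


RQ = VCO2 / VO2
RQ = 216 / 182
RQ = 1.187


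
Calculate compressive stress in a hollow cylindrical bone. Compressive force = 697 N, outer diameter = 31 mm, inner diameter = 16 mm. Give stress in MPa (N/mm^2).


A = pi*(r_o^2 - r_i^2)
r_o = 15.5 mm, r_i = 8 mm
A = 553.706 mm^2
sigma = F/A = 697 / 553.706
sigma = 1.259 MPa


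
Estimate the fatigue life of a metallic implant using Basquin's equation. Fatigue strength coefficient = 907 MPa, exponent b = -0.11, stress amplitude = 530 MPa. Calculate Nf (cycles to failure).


sigma_a = sigma_f' * (2Nf)^b
2Nf = (sigma_a/sigma_f')^(1/b)
2Nf = (530/907)^(1/-0.11)
2Nf = 132.18881
Nf = 66.09


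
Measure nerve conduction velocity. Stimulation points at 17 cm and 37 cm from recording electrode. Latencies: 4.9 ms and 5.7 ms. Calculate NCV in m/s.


Distance = (37 - 17) / 100 = 0.2 m
dt = (5.7 - 4.9) / 1000 = 8.0000e-04 s
NCV = dist / dt = 250 m/s


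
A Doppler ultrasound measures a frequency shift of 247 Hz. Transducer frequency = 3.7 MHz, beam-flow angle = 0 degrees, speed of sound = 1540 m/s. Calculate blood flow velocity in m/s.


v = fd * c / (2 * f0 * cos(theta))
v = 247 * 1540 / (2 * 3.7000e+06 * cos(0))
v = 0.0514 m/s


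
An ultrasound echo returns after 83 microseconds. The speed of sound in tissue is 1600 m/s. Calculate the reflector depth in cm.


depth = c * t / 2
t = 83 us = 8.3000e-05 s
depth = 1600 * 8.3000e-05 / 2
depth = 0.0664 m = 6.64 cm


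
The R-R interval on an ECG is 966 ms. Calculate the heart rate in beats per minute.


HR = 60 / RR_interval(s)
RR = 966 ms = 0.966 s
HR = 60 / 0.966 = 62.11 bpm


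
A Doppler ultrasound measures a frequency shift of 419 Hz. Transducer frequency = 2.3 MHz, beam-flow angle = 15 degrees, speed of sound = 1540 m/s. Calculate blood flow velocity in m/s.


v = fd * c / (2 * f0 * cos(theta))
v = 419 * 1540 / (2 * 2.3000e+06 * cos(15))
v = 0.1452 m/s


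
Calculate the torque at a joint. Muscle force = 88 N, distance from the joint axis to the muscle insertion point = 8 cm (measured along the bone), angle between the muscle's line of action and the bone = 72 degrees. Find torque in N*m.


Torque = F * d * sin(theta)   (moment arm = d*sin(theta))
d = 8 cm = 0.08 m
Torque = 88 * 0.08 * sin(72)
Torque = 6.695 N*m


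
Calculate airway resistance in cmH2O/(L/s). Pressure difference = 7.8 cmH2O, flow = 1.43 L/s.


R = dP / flow
R = 7.8 / 1.43
R = 5.455 cmH2O/(L/s)


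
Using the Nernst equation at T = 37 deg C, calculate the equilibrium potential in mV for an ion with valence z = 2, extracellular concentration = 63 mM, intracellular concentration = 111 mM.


E = (RT/(zF)) * ln(C_out/C_in)
T = 37 + 273.15 = 310.15 K
E = (8.314 * 310.15 / (2 * 96485)) * ln(63/111)
E = -7.569 mV


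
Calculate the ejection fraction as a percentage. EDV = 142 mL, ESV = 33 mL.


SV = EDV - ESV = 142 - 33 = 109 mL
EF = SV/EDV * 100 = 109/142 * 100
EF = 76.76%


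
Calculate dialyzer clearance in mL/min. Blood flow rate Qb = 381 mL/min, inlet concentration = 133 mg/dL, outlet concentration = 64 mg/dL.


K = Qb * (Cb_in - Cb_out) / Cb_in
K = 381 * (133 - 64) / 133
K = 197.7 mL/min


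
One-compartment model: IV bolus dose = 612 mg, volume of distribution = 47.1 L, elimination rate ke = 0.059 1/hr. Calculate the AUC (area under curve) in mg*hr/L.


C0 = Dose/Vd = 612/47.1 = 12.9936 mg/L
AUC = C0/ke = 12.9936/0.059
AUC = 220.2 mg*hr/L


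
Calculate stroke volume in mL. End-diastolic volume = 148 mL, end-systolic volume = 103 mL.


SV = EDV - ESV
SV = 148 - 103
SV = 45 mL


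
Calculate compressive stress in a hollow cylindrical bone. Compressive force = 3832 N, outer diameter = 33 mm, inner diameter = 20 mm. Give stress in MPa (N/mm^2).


A = pi*(r_o^2 - r_i^2)
r_o = 16.5 mm, r_i = 10 mm
A = 541.139 mm^2
sigma = F/A = 3832 / 541.139
sigma = 7.081 MPa


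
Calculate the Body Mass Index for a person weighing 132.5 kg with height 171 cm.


BMI = weight / height^2
height = 171 cm = 1.71 m
BMI = 132.5 / 1.71^2
BMI = 45.31 kg/m^2


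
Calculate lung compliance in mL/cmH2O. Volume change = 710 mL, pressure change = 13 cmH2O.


C = dV / dP
C = 710 / 13
C = 54.62 mL/cmH2O


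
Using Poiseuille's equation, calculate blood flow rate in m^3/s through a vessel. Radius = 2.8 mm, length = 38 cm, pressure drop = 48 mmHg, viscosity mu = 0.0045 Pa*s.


Q = pi*r^4*dP / (8*mu*L)
r = 0.0028 m, L = 0.38 m
dP = 48 mmHg = 6399.456 Pa
Q = 9.0331e-05 m^3/s


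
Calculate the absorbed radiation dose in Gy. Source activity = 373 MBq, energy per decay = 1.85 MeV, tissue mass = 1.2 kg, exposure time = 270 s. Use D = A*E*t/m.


A = 373 MBq = 3.7300e+08 Bq
E = 1.85 MeV = 2.9637e-13 J
D = A*E*t/m = 3.7300e+08*2.9637e-13*270/1.2
D = 0.02487 Gy


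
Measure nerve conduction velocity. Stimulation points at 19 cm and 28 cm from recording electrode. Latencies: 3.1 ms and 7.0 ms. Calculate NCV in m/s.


Distance = (28 - 19) / 100 = 0.09 m
dt = (7.0 - 3.1) / 1000 = 0.0039 s
NCV = dist / dt = 23.08 m/s


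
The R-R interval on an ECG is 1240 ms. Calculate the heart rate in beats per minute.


HR = 60 / RR_interval(s)
RR = 1240 ms = 1.24 s
HR = 60 / 1.24 = 48.39 bpm


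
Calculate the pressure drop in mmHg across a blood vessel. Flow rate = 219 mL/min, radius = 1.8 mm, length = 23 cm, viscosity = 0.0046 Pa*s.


dP = 8*mu*L*Q / (pi*r^4)
Q = 219 mL/min = 3.65e-06 m^3/s
dP = 936.761 Pa = 936.761 / 133.322 mmHg = 7.026 mmHg


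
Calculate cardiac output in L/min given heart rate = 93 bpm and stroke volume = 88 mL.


CO = HR * SV
CO = 93 * 88 / 1000
CO = 8.184 L/min
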